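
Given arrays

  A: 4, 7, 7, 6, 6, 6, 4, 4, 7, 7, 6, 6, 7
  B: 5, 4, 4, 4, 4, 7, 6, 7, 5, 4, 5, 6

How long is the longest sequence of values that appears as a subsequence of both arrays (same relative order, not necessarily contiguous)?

6

Pick 4 at A[1]=B[3], then 4 at A[7]=B[4], then 4 at A[8]=B[5], then 7 at A[9]=B[6], then 7 at A[10]=B[8], then 6 at A[12]=B[12]; all 6 values appear in both, in order. dp[13][12] = 6 confirms this is the maximum.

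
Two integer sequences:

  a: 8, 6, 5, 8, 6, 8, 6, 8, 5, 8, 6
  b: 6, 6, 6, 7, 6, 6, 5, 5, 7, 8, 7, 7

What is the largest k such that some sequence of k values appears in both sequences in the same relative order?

5

Let dp[i][j] be the LCS length of the first i values of a and the first j values of b. dp[i][j] = dp[i-1][j-1]+1 when the i-th and j-th values match, else max(dp[i-1][j], dp[i][j-1]).
    ·  6  6  6  7  6  6  5  5  7  8  7  7
 ·  0  0  0  0  0  0  0  0  0  0  0  0  0
 8  0  0  0  0  0  0  0  0  0  0  1  1  1
 6  0  1  1  1  1  1  1  1  1  1  1  1  1
 5  0  1  1  1  1  1  1  2  2  2  2  2  2
 8  0  1  1  1  1  1  1  2  2  2  3  3  3
 6  0  1  2  2  2  2  2  2  2  2  3  3  3
 8  0  1  2  2  2  2  2  2  2  2  3  3  3
 6  0  1  2  3  3  3  3  3  3  3  3  3  3
 8  0  1  2  3  3  3  3  3  3  3  4  4  4
 5  0  1  2  3  3  3  3  4  4  4  4  4  4
 8  0  1  2  3  3  3  3  4  4  4  5  5  5
 6  0  1  2  3  3  4  4  4  4  4  5  5  5
dp[11][12] = 5. One LCS (by backtracking along matches): 6, 6, 6, 5, 8.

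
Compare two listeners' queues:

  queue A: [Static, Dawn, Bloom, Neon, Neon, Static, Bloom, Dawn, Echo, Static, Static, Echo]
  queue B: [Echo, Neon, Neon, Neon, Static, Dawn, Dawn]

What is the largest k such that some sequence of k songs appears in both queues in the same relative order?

4

Pick Neon (queue A #4, queue B #3); then Neon (queue A #5, queue B #4); then Static (queue A #6, queue B #5); then Dawn (queue A #8, queue B #7); all 4 songs appear in both, in order, and the DP table's final entry dp[12][7] is also 4, so no common subsequence is longer.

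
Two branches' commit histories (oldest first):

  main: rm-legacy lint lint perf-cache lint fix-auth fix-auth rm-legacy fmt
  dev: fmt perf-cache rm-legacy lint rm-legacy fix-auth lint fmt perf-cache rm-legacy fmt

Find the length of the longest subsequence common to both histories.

One common subsequence of length 6: rm-legacy at main[1]=dev[3], then lint at main[2]=dev[4], then lint at main[3]=dev[7], then perf-cache at main[4]=dev[9], then rm-legacy at main[8]=dev[10], then fmt at main[9]=dev[11]. dp[9][11] = 6 confirms this is the maximum.

6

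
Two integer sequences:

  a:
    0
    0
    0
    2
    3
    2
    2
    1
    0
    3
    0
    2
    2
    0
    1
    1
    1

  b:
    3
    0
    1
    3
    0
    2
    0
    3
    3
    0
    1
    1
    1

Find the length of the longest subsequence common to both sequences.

Taking 0 (a #1, b #2), then 0 (a #2, b #5), then 0 (a #3, b #7), then 3 (a #5, b #8), then 3 (a #10, b #9), then 0 (a #14, b #10), then 1 (a #15, b #11), then 1 (a #16, b #12), then 1 (a #17, b #13) gives a common subsequence of length 9. Since dp[17][13] = 9, nothing longer is possible.

9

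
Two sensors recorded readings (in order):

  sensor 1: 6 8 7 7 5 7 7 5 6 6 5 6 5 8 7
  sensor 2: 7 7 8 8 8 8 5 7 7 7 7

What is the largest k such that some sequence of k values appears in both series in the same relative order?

6

Taking 7 [3,1] → 7 [4,2] → 5 [5,7] → 7 [6,9] → 7 [7,10] → 7 [15,11] gives a common subsequence of length 6. dp[15][11] = 6 confirms this is the maximum.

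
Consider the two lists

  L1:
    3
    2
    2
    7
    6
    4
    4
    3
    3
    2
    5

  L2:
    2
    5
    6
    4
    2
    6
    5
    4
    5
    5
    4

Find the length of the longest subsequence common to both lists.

5

Taking 2 (L1 #2, L2 #1), 2 (L1 #3, L2 #5), 6 (L1 #5, L2 #6), 4 (L1 #6, L2 #8), 4 (L1 #7, L2 #11) gives a common subsequence of length 5. The LCS DP gives dp[11][11] = 5, so this is optimal.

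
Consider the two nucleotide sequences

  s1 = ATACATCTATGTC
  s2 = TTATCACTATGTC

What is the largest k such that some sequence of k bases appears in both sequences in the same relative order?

Match A [1,3] → T [2,4] → C [4,5] → A [5,6] → C [7,7] → T [8,8] → A [9,9] → T [10,10] → G [11,11] → T [12,12] → C [13,13] — 11 bases in the same relative order in both, and the DP table's final entry dp[13][13] is also 11, so no common subsequence is longer.

11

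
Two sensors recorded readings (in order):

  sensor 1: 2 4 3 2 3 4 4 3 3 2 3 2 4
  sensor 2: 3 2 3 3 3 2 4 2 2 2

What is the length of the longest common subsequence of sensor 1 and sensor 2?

7

Match 3 at sensor 1[3]=sensor 2[1], 2 at sensor 1[4]=sensor 2[2], 3 at sensor 1[5]=sensor 2[3], 3 at sensor 1[8]=sensor 2[4], 3 at sensor 1[9]=sensor 2[5], 2 at sensor 1[10]=sensor 2[9], 2 at sensor 1[12]=sensor 2[10] — 7 values in the same relative order in both, and the DP table's final entry dp[13][10] is also 7, so no common subsequence is longer.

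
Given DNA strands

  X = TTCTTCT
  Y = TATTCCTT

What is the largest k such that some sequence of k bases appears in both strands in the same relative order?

5

Let dp[i][j] be the LCS length of the first i bases of X and the first j bases of Y. dp[i][j] = dp[i-1][j-1]+1 when the i-th and j-th bases match, else max(dp[i-1][j], dp[i][j-1]).
    ·  T  A  T  T  C  C  T  T
 ·  0  0  0  0  0  0  0  0  0
 T  0  1  1  1  1  1  1  1  1
 T  0  1  1  2  2  2  2  2  2
 C  0  1  1  2  2  3  3  3  3
 T  0  1  1  2  3  3  3  4  4
 T  0  1  1  2  3  3  3  4  5
 C  0  1  1  2  3  4  4  4  5
 T  0  1  1  2  3  4  4  5  5
dp[7][8] = 5. One LCS (by backtracking along matches): TTCTT.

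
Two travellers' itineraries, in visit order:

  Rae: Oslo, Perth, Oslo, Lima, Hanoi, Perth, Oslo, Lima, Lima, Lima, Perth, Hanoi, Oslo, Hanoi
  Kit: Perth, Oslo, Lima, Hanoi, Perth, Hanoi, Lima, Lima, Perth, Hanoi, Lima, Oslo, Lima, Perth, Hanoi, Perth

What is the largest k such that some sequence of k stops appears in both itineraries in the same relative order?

11

One common subsequence of length 11: Perth at Rae[2]=Kit[1], Oslo at Rae[3]=Kit[2], Lima at Rae[4]=Kit[3], Hanoi at Rae[5]=Kit[4], Perth at Rae[6]=Kit[5], Lima at Rae[9]=Kit[7], Lima at Rae[10]=Kit[8], Perth at Rae[11]=Kit[9], Hanoi at Rae[12]=Kit[10], Oslo at Rae[13]=Kit[12], Hanoi at Rae[14]=Kit[15], and the DP table's final entry dp[14][16] is also 11, so no common subsequence is longer.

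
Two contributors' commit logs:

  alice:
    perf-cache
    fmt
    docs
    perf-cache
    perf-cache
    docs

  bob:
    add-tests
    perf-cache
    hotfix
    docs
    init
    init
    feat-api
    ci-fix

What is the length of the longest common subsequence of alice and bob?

Taking perf-cache [1,2], docs [3,4] gives a common subsequence of length 2. The LCS DP gives dp[6][8] = 2, so this is optimal.

2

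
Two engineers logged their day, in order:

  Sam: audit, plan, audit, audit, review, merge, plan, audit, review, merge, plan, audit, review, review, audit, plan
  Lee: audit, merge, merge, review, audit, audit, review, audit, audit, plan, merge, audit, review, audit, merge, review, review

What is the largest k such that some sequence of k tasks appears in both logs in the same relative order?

Pick audit at Sam[1]=Lee[1] → audit at Sam[3]=Lee[5] → audit at Sam[4]=Lee[6] → review at Sam[5]=Lee[7] → merge at Sam[6]=Lee[11] → audit at Sam[8]=Lee[12] → review at Sam[9]=Lee[13] → merge at Sam[10]=Lee[15] → review at Sam[13]=Lee[16] → review at Sam[14]=Lee[17]; all 10 tasks appear in both, in order. dp[16][17] = 10 confirms this is the maximum.

10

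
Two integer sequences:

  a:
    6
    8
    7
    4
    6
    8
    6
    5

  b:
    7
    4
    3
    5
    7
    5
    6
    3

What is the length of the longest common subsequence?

Let dp[i][j] be the LCS length of the first i values of a and the first j values of b. dp[i][j] = dp[i-1][j-1]+1 when the i-th and j-th values match, else max(dp[i-1][j], dp[i][j-1]).
    ·  7  4  3  5  7  5  6  3
 ·  0  0  0  0  0  0  0  0  0
 6  0  0  0  0  0  0  0  1  1
 8  0  0  0  0  0  0  0  1  1
 7  0  1  1  1  1  1  1  1  1
 4  0  1  2  2  2  2  2  2  2
 6  0  1  2  2  2  2  2  3  3
 8  0  1  2  2  2  2  2  3  3
 6  0  1  2  2  2  2  2  3  3
 5  0  1  2  2  3  3  3  3  3
dp[8][8] = 3. One LCS (by backtracking along matches): 7, 4, 6.

3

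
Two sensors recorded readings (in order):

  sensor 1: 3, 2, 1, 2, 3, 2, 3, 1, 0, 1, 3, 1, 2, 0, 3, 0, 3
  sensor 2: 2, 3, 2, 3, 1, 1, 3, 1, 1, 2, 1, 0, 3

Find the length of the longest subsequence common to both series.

Match 2 at sensor 1[4]=sensor 2[1], 3 at sensor 1[5]=sensor 2[2], 2 at sensor 1[6]=sensor 2[3], 3 at sensor 1[7]=sensor 2[4], 1 at sensor 1[8]=sensor 2[5], 1 at sensor 1[10]=sensor 2[6], 3 at sensor 1[11]=sensor 2[7], 1 at sensor 1[12]=sensor 2[9], 2 at sensor 1[13]=sensor 2[10], 0 at sensor 1[16]=sensor 2[12], 3 at sensor 1[17]=sensor 2[13] — 11 values in the same relative order in both, and the DP table's final entry dp[17][13] is also 11, so no common subsequence is longer.

11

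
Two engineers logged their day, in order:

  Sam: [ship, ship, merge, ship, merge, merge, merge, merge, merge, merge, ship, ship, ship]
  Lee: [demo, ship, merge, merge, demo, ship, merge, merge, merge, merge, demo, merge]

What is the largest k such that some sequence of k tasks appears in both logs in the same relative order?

One common subsequence of length 8: ship at Sam[1]=Lee[2] → merge at Sam[3]=Lee[4] → ship at Sam[4]=Lee[6] → merge at Sam[5]=Lee[7] → merge at Sam[6]=Lee[8] → merge at Sam[7]=Lee[9] → merge at Sam[8]=Lee[10] → merge at Sam[10]=Lee[12], and the DP table's final entry dp[13][12] is also 8, so no common subsequence is longer.

8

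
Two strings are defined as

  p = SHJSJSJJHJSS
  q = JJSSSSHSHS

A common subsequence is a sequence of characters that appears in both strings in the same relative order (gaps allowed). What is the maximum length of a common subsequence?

6

Let dp[i][j] be the LCS length of the first i characters of p and the first j characters of q. dp[i][j] = dp[i-1][j-1]+1 when the i-th and j-th characters match, else max(dp[i-1][j], dp[i][j-1]).
    ·  J  J  S  S  S  S  H  S  H  S
 ·  0  0  0  0  0  0  0  0  0  0  0
 S  0  0  0  1  1  1  1  1  1  1  1
 H  0  0  0  1  1  1  1  2  2  2  2
 J  0  1  1  1  1  1  1  2  2  2  2
 S  0  1  1  2  2  2  2  2  3  3  3
 J  0  1  2  2  2  2  2  2  3  3  3
 S  0  1  2  3  3  3  3  3  3  3  4
 J  0  1  2  3  3  3  3  3  3  3  4
 J  0  1  2  3  3  3  3  3  3  3  4
 H  0  1  2  3  3  3  3  4  4  4  4
 J  0  1  2  3  3  3  3  4  4  4  4
 S  0  1  2  3  4  4  4  4  5  5  5
 S  0  1  2  3  4  5  5  5  5  5  6
dp[12][10] = 6. One LCS (by backtracking along matches): SSSHSS.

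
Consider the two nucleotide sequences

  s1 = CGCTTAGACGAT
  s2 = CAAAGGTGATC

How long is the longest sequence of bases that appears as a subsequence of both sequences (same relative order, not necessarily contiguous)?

Pick C at s1[1]=s2[1], G at s1[2]=s2[6], T at s1[5]=s2[7], G at s1[7]=s2[8], A at s1[8]=s2[9], C at s1[9]=s2[11]; all 6 bases appear in both, in order. The LCS DP gives dp[12][11] = 6, so this is optimal.

6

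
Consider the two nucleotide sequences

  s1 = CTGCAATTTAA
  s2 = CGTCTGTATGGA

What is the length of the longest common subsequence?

7

Match C at s1[1]=s2[1], T at s1[2]=s2[3], C at s1[4]=s2[4], T at s1[7]=s2[5], T at s1[8]=s2[7], T at s1[9]=s2[9], A at s1[11]=s2[12] — 7 bases in the same relative order in both. Since dp[11][12] = 7, nothing longer is possible.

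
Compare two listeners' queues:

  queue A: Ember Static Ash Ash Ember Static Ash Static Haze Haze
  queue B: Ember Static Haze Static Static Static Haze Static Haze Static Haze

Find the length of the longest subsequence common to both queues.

Pick Ember at queue A[1]=queue B[1], Static at queue A[2]=queue B[5], Static at queue A[6]=queue B[6], Static at queue A[8]=queue B[8], Haze at queue A[9]=queue B[9], Haze at queue A[10]=queue B[11]; all 6 songs appear in both, in order. The LCS DP gives dp[10][11] = 6, so this is optimal.

6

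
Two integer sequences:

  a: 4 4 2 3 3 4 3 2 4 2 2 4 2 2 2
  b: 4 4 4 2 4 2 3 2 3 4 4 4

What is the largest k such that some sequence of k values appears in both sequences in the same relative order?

8

Match 4 [1,3], then 4 [2,5], then 2 [3,6], then 3 [4,7], then 3 [5,9], then 4 [6,10], then 4 [9,11], then 4 [12,12] — 8 values in the same relative order in both. The LCS DP gives dp[15][12] = 8, so this is optimal.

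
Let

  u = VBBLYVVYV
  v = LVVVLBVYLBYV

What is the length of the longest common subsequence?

Taking V (u #1, v #4); then B (u #2, v #6); then B (u #3, v #10); then Y (u #8, v #11); then V (u #9, v #12) gives a common subsequence of length 5, and the DP table's final entry dp[9][12] is also 5, so no common subsequence is longer.

5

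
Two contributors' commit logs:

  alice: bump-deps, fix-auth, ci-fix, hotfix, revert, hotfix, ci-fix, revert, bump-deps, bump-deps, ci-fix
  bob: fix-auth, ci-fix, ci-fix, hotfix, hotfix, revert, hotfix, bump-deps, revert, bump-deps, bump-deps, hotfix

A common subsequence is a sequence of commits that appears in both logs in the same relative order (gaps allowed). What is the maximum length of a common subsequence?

8

Pick fix-auth at alice[2]=bob[1], then ci-fix at alice[3]=bob[3], then hotfix at alice[4]=bob[5], then revert at alice[5]=bob[6], then hotfix at alice[6]=bob[7], then revert at alice[8]=bob[9], then bump-deps at alice[9]=bob[10], then bump-deps at alice[10]=bob[11]; all 8 commits appear in both, in order. dp[11][12] = 8 confirms this is the maximum.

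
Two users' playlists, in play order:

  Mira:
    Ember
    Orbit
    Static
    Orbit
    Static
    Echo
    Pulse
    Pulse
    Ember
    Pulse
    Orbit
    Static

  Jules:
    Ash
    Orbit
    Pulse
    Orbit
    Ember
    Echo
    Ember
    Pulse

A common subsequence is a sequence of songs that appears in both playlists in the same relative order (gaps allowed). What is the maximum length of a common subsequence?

5

Pick Orbit (Mira #2, Jules #2) → Orbit (Mira #4, Jules #4) → Echo (Mira #6, Jules #6) → Ember (Mira #9, Jules #7) → Pulse (Mira #10, Jules #8); all 5 songs appear in both, in order. dp[12][8] = 5 confirms this is the maximum.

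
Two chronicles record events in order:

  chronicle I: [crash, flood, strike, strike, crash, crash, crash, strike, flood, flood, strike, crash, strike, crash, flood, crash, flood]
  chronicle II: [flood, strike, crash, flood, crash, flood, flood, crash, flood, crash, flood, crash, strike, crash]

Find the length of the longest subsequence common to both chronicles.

10

Taking flood (chronicle I #2, chronicle II #1), strike (chronicle I #4, chronicle II #2), crash (chronicle I #5, chronicle II #3), crash (chronicle I #6, chronicle II #5), crash (chronicle I #7, chronicle II #8), flood (chronicle I #9, chronicle II #9), flood (chronicle I #10, chronicle II #11), crash (chronicle I #12, chronicle II #12), strike (chronicle I #13, chronicle II #13), crash (chronicle I #16, chronicle II #14) gives a common subsequence of length 10. The LCS DP gives dp[17][14] = 10, so this is optimal.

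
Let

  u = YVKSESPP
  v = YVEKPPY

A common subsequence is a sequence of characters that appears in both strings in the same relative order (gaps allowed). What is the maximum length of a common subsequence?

Taking Y at u[1]=v[1], V at u[2]=v[2], K at u[3]=v[4], P at u[7]=v[5], P at u[8]=v[6] gives a common subsequence of length 5. Since dp[8][7] = 5, nothing longer is possible.

5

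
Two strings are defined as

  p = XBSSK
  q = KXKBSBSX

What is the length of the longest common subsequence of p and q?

4

Taking X (p #1, q #2), then B (p #2, q #4), then S (p #3, q #5), then S (p #4, q #7) gives a common subsequence of length 4. Since dp[5][8] = 4, nothing longer is possible.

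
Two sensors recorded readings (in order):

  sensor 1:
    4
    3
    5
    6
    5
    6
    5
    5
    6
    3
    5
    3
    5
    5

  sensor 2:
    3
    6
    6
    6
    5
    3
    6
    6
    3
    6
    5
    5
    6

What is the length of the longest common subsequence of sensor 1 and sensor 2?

One common subsequence of length 8: 3 [2,1] → 6 [4,4] → 5 [5,5] → 6 [6,7] → 6 [9,8] → 3 [10,9] → 5 [11,11] → 5 [13,12]. dp[14][13] = 8 confirms this is the maximum.

8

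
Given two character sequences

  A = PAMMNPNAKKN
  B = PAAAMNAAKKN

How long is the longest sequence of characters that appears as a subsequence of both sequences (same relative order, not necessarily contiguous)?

Pick P at A[1]=B[1], then A at A[2]=B[4], then M at A[4]=B[5], then N at A[5]=B[6], then A at A[8]=B[8], then K at A[9]=B[9], then K at A[10]=B[10], then N at A[11]=B[11]; all 8 characters appear in both, in order. The LCS DP gives dp[11][11] = 8, so this is optimal.

8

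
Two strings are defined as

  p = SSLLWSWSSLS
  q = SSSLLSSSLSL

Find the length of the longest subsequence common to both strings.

Taking S (p #1, q #2), then S (p #2, q #3), then L (p #3, q #4), then L (p #4, q #5), then S (p #6, q #6), then S (p #8, q #7), then S (p #9, q #8), then L (p #10, q #9), then S (p #11, q #10) gives a common subsequence of length 9. Since dp[11][11] = 9, nothing longer is possible.

9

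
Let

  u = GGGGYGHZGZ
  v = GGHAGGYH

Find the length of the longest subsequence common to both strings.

6

Let dp[i][j] be the LCS length of the first i characters of u and the first j characters of v. dp[i][j] = dp[i-1][j-1]+1 when the i-th and j-th characters match, else max(dp[i-1][j], dp[i][j-1]).
    ·  G  G  H  A  G  G  Y  H
 ·  0  0  0  0  0  0  0  0  0
 G  0  1  1  1  1  1  1  1  1
 G  0  1  2  2  2  2  2  2  2
 G  0  1  2  2  2  3  3  3  3
 G  0  1  2  2  2  3  4  4  4
 Y  0  1  2  2  2  3  4  5  5
 G  0  1  2  2  2  3  4  5  5
 H  0  1  2  3  3  3  4  5  6
 Z  0  1  2  3  3  3  4  5  6
 G  0  1  2  3  3  4  4  5  6
 Z  0  1  2  3  3  4  4  5  6
dp[10][8] = 6. One LCS (by backtracking along matches): GGGGYH.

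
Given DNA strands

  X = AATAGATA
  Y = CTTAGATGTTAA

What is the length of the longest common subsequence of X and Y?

6

Match A (X #1, Y #4); then A (X #2, Y #6); then T (X #3, Y #7); then G (X #5, Y #8); then A (X #6, Y #11); then A (X #8, Y #12) — 6 bases in the same relative order in both. dp[8][12] = 6 confirms this is the maximum.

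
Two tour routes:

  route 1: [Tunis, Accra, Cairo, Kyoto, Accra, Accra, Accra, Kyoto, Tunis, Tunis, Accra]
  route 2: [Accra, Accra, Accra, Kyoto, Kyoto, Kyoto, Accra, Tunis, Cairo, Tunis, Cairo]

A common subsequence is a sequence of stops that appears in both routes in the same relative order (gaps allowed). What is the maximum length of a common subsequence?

Taking Accra at route 1[2]=route 2[1]; then Accra at route 1[5]=route 2[2]; then Accra at route 1[6]=route 2[3]; then Accra at route 1[7]=route 2[7]; then Tunis at route 1[9]=route 2[8]; then Tunis at route 1[10]=route 2[10] gives a common subsequence of length 6. The LCS DP gives dp[11][11] = 6, so this is optimal.

6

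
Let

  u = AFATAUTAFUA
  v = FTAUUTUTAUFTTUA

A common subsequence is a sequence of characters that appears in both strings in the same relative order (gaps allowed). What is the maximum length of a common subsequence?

One common subsequence of length 9: F [2,1]; then A [3,3]; then T [4,6]; then U [6,7]; then T [7,8]; then A [8,9]; then F [9,11]; then U [10,14]; then A [11,15]. The LCS DP gives dp[11][15] = 9, so this is optimal.

9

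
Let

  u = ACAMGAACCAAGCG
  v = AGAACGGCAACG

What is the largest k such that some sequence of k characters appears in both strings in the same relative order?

10

One common subsequence of length 10: A (u #3, v #1) → G (u #5, v #2) → A (u #6, v #3) → A (u #7, v #4) → C (u #8, v #5) → C (u #9, v #8) → A (u #10, v #9) → A (u #11, v #10) → C (u #13, v #11) → G (u #14, v #12). Since dp[14][12] = 10, nothing longer is possible.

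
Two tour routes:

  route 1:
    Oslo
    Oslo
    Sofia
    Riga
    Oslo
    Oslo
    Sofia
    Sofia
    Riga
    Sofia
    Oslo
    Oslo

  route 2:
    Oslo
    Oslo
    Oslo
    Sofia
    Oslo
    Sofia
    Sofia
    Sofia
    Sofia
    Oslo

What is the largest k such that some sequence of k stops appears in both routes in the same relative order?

8

One common subsequence of length 8: Oslo [1,2] → Oslo [2,3] → Sofia [3,4] → Oslo [5,5] → Sofia [7,7] → Sofia [8,8] → Sofia [10,9] → Oslo [12,10]. dp[12][10] = 8 confirms this is the maximum.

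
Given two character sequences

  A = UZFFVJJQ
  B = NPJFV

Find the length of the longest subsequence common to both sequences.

2

Let dp[i][j] be the LCS length of the first i characters of A and the first j characters of B. dp[i][j] = dp[i-1][j-1]+1 when the i-th and j-th characters match, else max(dp[i-1][j], dp[i][j-1]).
    ·  N  P  J  F  V
 ·  0  0  0  0  0  0
 U  0  0  0  0  0  0
 Z  0  0  0  0  0  0
 F  0  0  0  0  1  1
 F  0  0  0  0  1  1
 V  0  0  0  0  1  2
 J  0  0  0  1  1  2
 J  0  0  0  1  1  2
 Q  0  0  0  1  1  2
dp[8][5] = 2. One LCS (by backtracking along matches): FV.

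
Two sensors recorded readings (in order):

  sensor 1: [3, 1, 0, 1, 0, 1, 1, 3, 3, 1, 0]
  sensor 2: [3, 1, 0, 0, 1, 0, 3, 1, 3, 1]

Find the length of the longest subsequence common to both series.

One common subsequence of length 8: 3 at sensor 1[1]=sensor 2[1] → 1 at sensor 1[2]=sensor 2[2] → 0 at sensor 1[3]=sensor 2[4] → 1 at sensor 1[4]=sensor 2[5] → 0 at sensor 1[5]=sensor 2[6] → 1 at sensor 1[7]=sensor 2[8] → 3 at sensor 1[9]=sensor 2[9] → 1 at sensor 1[10]=sensor 2[10], and the DP table's final entry dp[11][10] is also 8, so no common subsequence is longer.

8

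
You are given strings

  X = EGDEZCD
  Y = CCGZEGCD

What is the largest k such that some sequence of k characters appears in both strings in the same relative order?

4

Taking E at X[1]=Y[5]; then G at X[2]=Y[6]; then C at X[6]=Y[7]; then D at X[7]=Y[8] gives a common subsequence of length 4. Since dp[7][8] = 4, nothing longer is possible.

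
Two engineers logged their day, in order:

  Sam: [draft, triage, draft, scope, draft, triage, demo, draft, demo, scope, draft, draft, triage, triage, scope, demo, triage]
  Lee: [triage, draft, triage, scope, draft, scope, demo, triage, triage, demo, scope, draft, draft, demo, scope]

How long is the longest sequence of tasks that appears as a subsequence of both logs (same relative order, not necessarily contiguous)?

10

One common subsequence of length 10: draft [1,2], then triage [2,3], then draft [3,5], then scope [4,6], then triage [6,9], then demo [9,10], then scope [10,11], then draft [11,12], then draft [12,13], then scope [15,15]. dp[17][15] = 10 confirms this is the maximum.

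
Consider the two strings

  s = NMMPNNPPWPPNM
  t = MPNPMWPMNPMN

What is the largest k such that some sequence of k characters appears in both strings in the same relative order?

One common subsequence of length 8: M (s #3, t #1) → P (s #4, t #2) → N (s #6, t #3) → P (s #7, t #4) → W (s #9, t #6) → P (s #10, t #7) → P (s #11, t #10) → N (s #12, t #12). Since dp[13][12] = 8, nothing longer is possible.

8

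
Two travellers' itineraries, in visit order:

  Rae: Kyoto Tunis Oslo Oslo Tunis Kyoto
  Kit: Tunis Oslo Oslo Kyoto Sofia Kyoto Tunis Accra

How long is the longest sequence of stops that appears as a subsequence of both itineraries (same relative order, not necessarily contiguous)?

4

Match Tunis [2,1], Oslo [3,2], Oslo [4,3], Tunis [5,7] — 4 stops in the same relative order in both. The LCS DP gives dp[6][8] = 4, so this is optimal.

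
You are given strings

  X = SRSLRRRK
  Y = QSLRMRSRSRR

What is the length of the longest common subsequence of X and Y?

Pick S [1,2], R [2,6], S [3,7], R [5,8], R [6,10], R [7,11]; all 6 characters appear in both, in order, and the DP table's final entry dp[8][11] is also 6, so no common subsequence is longer.

6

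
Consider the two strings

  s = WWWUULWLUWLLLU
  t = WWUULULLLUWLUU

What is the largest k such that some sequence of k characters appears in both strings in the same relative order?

10

Taking W [1,1], W [2,2], U [4,4], U [5,6], L [6,8], L [8,9], U [9,10], W [10,11], L [11,12], U [14,14] gives a common subsequence of length 10. dp[14][14] = 10 confirms this is the maximum.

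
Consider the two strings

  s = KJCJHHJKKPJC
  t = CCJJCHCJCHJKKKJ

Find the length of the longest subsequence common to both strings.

8

One common subsequence of length 8: J (s #2, t #4); then C (s #3, t #7); then J (s #4, t #8); then H (s #6, t #10); then J (s #7, t #11); then K (s #8, t #13); then K (s #9, t #14); then J (s #11, t #15). Since dp[12][15] = 8, nothing longer is possible.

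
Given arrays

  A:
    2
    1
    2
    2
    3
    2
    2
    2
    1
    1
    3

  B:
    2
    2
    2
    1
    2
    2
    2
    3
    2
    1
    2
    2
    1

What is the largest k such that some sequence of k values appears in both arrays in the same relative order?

Pick 2 (A #1, B #3); then 1 (A #2, B #4); then 2 (A #3, B #6); then 2 (A #4, B #7); then 3 (A #5, B #8); then 2 (A #6, B #9); then 2 (A #7, B #11); then 2 (A #8, B #12); then 1 (A #10, B #13); all 9 values appear in both, in order, and the DP table's final entry dp[11][13] is also 9, so no common subsequence is longer.

9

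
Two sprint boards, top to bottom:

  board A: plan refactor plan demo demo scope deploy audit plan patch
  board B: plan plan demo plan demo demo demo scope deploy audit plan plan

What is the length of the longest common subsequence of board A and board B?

8

One common subsequence of length 8: plan at board A[1]=board B[2], plan at board A[3]=board B[4], demo at board A[4]=board B[6], demo at board A[5]=board B[7], scope at board A[6]=board B[8], deploy at board A[7]=board B[9], audit at board A[8]=board B[10], plan at board A[9]=board B[12], and the DP table's final entry dp[10][12] is also 8, so no common subsequence is longer.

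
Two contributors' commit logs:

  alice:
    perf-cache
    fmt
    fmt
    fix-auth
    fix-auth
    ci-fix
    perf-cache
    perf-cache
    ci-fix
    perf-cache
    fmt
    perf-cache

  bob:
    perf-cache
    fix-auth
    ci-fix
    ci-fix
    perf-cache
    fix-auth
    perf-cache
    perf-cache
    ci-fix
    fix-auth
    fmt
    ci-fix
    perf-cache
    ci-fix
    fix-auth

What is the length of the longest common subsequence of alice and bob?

8

Match perf-cache at alice[1]=bob[1] → fix-auth at alice[4]=bob[2] → fix-auth at alice[5]=bob[6] → perf-cache at alice[7]=bob[7] → perf-cache at alice[8]=bob[8] → ci-fix at alice[9]=bob[9] → fmt at alice[11]=bob[11] → perf-cache at alice[12]=bob[13] — 8 commits in the same relative order in both. The LCS DP gives dp[12][15] = 8, so this is optimal.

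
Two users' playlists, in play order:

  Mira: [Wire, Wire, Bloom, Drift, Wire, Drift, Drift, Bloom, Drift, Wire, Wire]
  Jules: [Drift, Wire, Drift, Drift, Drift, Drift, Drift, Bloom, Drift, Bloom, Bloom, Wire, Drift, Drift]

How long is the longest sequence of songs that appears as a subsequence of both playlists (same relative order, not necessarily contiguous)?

7

One common subsequence of length 7: Wire [1,2] → Drift [4,5] → Drift [6,6] → Drift [7,7] → Bloom [8,8] → Drift [9,9] → Wire [10,12]. The LCS DP gives dp[11][14] = 7, so this is optimal.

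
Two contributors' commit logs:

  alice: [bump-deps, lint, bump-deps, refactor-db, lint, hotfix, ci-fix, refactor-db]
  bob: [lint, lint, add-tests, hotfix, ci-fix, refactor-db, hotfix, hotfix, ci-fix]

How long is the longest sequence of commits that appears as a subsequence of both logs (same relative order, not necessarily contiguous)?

One common subsequence of length 5: lint at alice[2]=bob[1]; then lint at alice[5]=bob[2]; then hotfix at alice[6]=bob[4]; then ci-fix at alice[7]=bob[5]; then refactor-db at alice[8]=bob[6]. dp[8][9] = 5 confirms this is the maximum.

5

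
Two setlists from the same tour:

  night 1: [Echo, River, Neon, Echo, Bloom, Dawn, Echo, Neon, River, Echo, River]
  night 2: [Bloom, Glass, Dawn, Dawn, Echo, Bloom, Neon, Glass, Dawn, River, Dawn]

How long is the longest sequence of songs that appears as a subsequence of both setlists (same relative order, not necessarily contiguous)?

One common subsequence of length 5: Bloom at night 1[5]=night 2[1] → Dawn at night 1[6]=night 2[4] → Echo at night 1[7]=night 2[5] → Neon at night 1[8]=night 2[7] → River at night 1[9]=night 2[10], and the DP table's final entry dp[11][11] is also 5, so no common subsequence is longer.

5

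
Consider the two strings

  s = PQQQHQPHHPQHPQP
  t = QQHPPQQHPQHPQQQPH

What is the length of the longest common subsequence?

11

One common subsequence of length 11: Q [2,1], Q [3,2], Q [4,6], Q [6,7], H [9,8], P [10,9], Q [11,10], H [12,11], P [13,12], Q [14,15], P [15,16]. Since dp[15][17] = 11, nothing longer is possible.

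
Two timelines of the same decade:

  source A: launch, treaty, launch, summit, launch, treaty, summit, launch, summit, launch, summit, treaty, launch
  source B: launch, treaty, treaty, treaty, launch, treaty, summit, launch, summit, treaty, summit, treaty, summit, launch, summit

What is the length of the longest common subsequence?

10

Pick launch (source A #1, source B #1), then treaty (source A #2, source B #4), then launch (source A #3, source B #5), then summit (source A #4, source B #7), then launch (source A #5, source B #8), then treaty (source A #6, source B #10), then summit (source A #7, source B #11), then summit (source A #9, source B #13), then launch (source A #10, source B #14), then summit (source A #11, source B #15); all 10 events appear in both, in order. dp[13][15] = 10 confirms this is the maximum.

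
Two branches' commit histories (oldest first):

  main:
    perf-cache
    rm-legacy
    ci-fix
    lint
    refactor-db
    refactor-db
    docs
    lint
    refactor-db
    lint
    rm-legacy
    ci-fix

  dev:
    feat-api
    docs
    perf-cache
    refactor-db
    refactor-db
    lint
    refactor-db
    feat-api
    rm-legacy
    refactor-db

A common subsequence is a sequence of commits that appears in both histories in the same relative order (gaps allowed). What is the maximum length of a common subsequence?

6

One common subsequence of length 6: perf-cache (main #1, dev #3), refactor-db (main #5, dev #4), refactor-db (main #6, dev #5), lint (main #8, dev #6), refactor-db (main #9, dev #7), rm-legacy (main #11, dev #9), and the DP table's final entry dp[12][10] is also 6, so no common subsequence is longer.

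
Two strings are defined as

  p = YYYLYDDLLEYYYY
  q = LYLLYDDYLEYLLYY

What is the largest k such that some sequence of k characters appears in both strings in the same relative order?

Taking Y (p #1, q #2) → L (p #4, q #4) → Y (p #5, q #5) → D (p #6, q #6) → D (p #7, q #7) → L (p #9, q #9) → E (p #10, q #10) → Y (p #11, q #11) → Y (p #13, q #14) → Y (p #14, q #15) gives a common subsequence of length 10. The LCS DP gives dp[14][15] = 10, so this is optimal.

10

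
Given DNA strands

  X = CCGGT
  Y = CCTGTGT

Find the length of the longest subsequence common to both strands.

5

Pick C at X[1]=Y[1], then C at X[2]=Y[2], then G at X[3]=Y[4], then G at X[4]=Y[6], then T at X[5]=Y[7]; all 5 bases appear in both, in order, and the DP table's final entry dp[5][7] is also 5, so no common subsequence is longer.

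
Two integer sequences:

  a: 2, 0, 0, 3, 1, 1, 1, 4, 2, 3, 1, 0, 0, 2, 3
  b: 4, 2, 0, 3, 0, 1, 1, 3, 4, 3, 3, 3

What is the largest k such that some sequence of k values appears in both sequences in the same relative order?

Pick 2 [1,2], 0 [2,3], 0 [3,5], 1 [5,6], 1 [6,7], 4 [8,9], 3 [10,11], 3 [15,12]; all 8 values appear in both, in order. The LCS DP gives dp[15][12] = 8, so this is optimal.

8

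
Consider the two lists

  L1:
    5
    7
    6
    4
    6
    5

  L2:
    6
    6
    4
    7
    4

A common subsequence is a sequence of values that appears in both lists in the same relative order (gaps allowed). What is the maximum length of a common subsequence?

Let dp[i][j] be the LCS length of the first i values of L1 and the first j values of L2. dp[i][j] = dp[i-1][j-1]+1 when the i-th and j-th values match, else max(dp[i-1][j], dp[i][j-1]).
    ·  6  6  4  7  4
 ·  0  0  0  0  0  0
 5  0  0  0  0  0  0
 7  0  0  0  0  1  1
 6  0  1  1  1  1  1
 4  0  1  1  2  2  2
 6  0  1  2  2  2  2
 5  0  1  2  2  2  2
dp[6][5] = 2. One LCS (by backtracking along matches): 7, 4.

2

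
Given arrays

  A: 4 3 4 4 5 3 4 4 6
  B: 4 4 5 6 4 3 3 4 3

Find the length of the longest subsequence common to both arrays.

Let dp[i][j] be the LCS length of the first i values of A and the first j values of B. dp[i][j] = dp[i-1][j-1]+1 when the i-th and j-th values match, else max(dp[i-1][j], dp[i][j-1]).
    ·  4  4  5  6  4  3  3  4  3
 ·  0  0  0  0  0  0  0  0  0  0
 4  0  1  1  1  1  1  1  1  1  1
 3  0  1  1  1  1  1  2  2  2  2
 4  0  1  2  2  2  2  2  2  3  3
 4  0  1  2  2  2  3  3  3  3  3
 5  0  1  2  3  3  3  3  3  3  3
 3  0  1  2  3  3  3  4  4  4  4
 4  0  1  2  3  3  4  4  4  5  5
 4  0  1  2  3  3  4  4  4  5  5
 6  0  1  2  3  4  4  4  4  5  5
dp[9][9] = 5. One LCS (by backtracking along matches): 4, 4, 4, 3, 4.

5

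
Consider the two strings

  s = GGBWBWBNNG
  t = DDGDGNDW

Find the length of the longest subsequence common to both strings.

Let dp[i][j] be the LCS length of the first i characters of s and the first j characters of t. dp[i][j] = dp[i-1][j-1]+1 when the i-th and j-th characters match, else max(dp[i-1][j], dp[i][j-1]).
    ·  D  D  G  D  G  N  D  W
 ·  0  0  0  0  0  0  0  0  0
 G  0  0  0  1  1  1  1  1  1
 G  0  0  0  1  1  2  2  2  2
 B  0  0  0  1  1  2  2  2  2
 W  0  0  0  1  1  2  2  2  3
 B  0  0  0  1  1  2  2  2  3
 W  0  0  0  1  1  2  2  2  3
 B  0  0  0  1  1  2  2  2  3
 N  0  0  0  1  1  2  3  3  3
 N  0  0  0  1  1  2  3  3  3
 G  0  0  0  1  1  2  3  3  3
dp[10][8] = 3. One LCS (by backtracking along matches): GGW.

3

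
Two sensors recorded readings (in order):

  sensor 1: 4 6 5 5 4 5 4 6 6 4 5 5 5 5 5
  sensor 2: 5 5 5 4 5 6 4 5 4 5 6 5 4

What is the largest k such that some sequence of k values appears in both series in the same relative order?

Pick 5 at sensor 1[3]=sensor 2[2], 5 at sensor 1[4]=sensor 2[3], 4 at sensor 1[5]=sensor 2[4], 5 at sensor 1[6]=sensor 2[5], 6 at sensor 1[9]=sensor 2[6], 4 at sensor 1[10]=sensor 2[7], 5 at sensor 1[11]=sensor 2[8], 5 at sensor 1[12]=sensor 2[10], 5 at sensor 1[13]=sensor 2[12]; all 9 values appear in both, in order. dp[15][13] = 9 confirms this is the maximum.

9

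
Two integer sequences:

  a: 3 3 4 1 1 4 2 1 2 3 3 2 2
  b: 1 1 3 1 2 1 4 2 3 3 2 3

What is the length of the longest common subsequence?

8

Match 3 at a[2]=b[3], then 1 at a[4]=b[4], then 1 at a[5]=b[6], then 4 at a[6]=b[7], then 2 at a[9]=b[8], then 3 at a[10]=b[9], then 3 at a[11]=b[10], then 2 at a[12]=b[11] — 8 values in the same relative order in both, and the DP table's final entry dp[13][12] is also 8, so no common subsequence is longer.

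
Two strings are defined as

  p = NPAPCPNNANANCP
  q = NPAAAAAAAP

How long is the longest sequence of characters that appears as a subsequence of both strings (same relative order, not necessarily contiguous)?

6

Let dp[i][j] be the LCS length of the first i characters of p and the first j characters of q. dp[i][j] = dp[i-1][j-1]+1 when the i-th and j-th characters match, else max(dp[i-1][j], dp[i][j-1]).
    ·  N  P  A  A  A  A  A  A  A  P
 ·  0  0  0  0  0  0  0  0  0  0  0
 N  0  1  1  1  1  1  1  1  1  1  1
 P  0  1  2  2  2  2  2  2  2  2  2
 A  0  1  2  3  3  3  3  3  3  3  3
 P  0  1  2  3  3  3  3  3  3  3  4
 C  0  1  2  3  3  3  3  3  3  3  4
 P  0  1  2  3  3  3  3  3  3  3  4
 N  0  1  2  3  3  3  3  3  3  3  4
 N  0  1  2  3  3  3  3  3  3  3  4
 A  0  1  2  3  4  4  4  4  4  4  4
 N  0  1  2  3  4  4  4  4  4  4  4
 A  0  1  2  3  4  5  5  5  5  5  5
 N  0  1  2  3  4  5  5  5  5  5  5
 C  0  1  2  3  4  5  5  5  5  5  5
 P  0  1  2  3  4  5  5  5  5  5  6
dp[14][10] = 6. One LCS (by backtracking along matches): NPAAAP.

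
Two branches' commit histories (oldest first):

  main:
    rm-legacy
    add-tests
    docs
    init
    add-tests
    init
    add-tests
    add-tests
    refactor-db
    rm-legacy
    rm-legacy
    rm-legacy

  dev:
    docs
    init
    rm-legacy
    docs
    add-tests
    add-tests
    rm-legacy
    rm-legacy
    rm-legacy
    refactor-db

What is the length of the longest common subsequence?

Taking rm-legacy [1,3], then docs [3,4], then add-tests [7,5], then add-tests [8,6], then rm-legacy [10,7], then rm-legacy [11,8], then rm-legacy [12,9] gives a common subsequence of length 7. Since dp[12][10] = 7, nothing longer is possible.

7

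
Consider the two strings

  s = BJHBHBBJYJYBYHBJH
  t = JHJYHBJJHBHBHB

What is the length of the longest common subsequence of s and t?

10

Pick J [2,1]; then H [3,2]; then H [5,5]; then B [7,6]; then J [8,7]; then J [10,8]; then B [12,10]; then H [14,11]; then B [15,12]; then H [17,13]; all 10 characters appear in both, in order. Since dp[17][14] = 10, nothing longer is possible.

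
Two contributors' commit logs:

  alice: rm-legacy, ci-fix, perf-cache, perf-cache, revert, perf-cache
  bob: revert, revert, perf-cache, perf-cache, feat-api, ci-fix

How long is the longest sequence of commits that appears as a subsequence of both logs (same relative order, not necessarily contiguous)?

Pick perf-cache (alice #3, bob #3), perf-cache (alice #4, bob #4); all 2 commits appear in both, in order. Since dp[6][6] = 2, nothing longer is possible.

2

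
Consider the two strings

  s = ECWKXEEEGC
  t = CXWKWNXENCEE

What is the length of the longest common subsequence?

Let dp[i][j] be the LCS length of the first i characters of s and the first j characters of t. dp[i][j] = dp[i-1][j-1]+1 when the i-th and j-th characters match, else max(dp[i-1][j], dp[i][j-1]).
    ·  C  X  W  K  W  N  X  E  N  C  E  E
 ·  0  0  0  0  0  0  0  0  0  0  0  0  0
 E  0  0  0  0  0  0  0  0  1  1  1  1  1
 C  0  1  1  1  1  1  1  1  1  1  2  2  2
 W  0  1  1  2  2  2  2  2  2  2  2  2  2
 K  0  1  1  2  3  3  3  3  3  3  3  3  3
 X  0  1  2  2  3  3  3  4  4  4  4  4  4
 E  0  1  2  2  3  3  3  4  5  5  5  5  5
 E  0  1  2  2  3  3  3  4  5  5  5  6  6
 E  0  1  2  2  3  3  3  4  5  5  5  6  7
 G  0  1  2  2  3  3  3  4  5  5  5  6  7
 C  0  1  2  2  3  3  3  4  5  5  6  6  7
dp[10][12] = 7. One LCS (by backtracking along matches): CWKXEEE.

7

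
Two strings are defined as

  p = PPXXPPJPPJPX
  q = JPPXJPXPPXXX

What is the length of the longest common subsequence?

Match P at p[1]=q[2] → P at p[2]=q[3] → X at p[4]=q[4] → J at p[7]=q[5] → P at p[8]=q[6] → P at p[9]=q[8] → P at p[11]=q[9] → X at p[12]=q[12] — 8 characters in the same relative order in both. Since dp[12][12] = 8, nothing longer is possible.

8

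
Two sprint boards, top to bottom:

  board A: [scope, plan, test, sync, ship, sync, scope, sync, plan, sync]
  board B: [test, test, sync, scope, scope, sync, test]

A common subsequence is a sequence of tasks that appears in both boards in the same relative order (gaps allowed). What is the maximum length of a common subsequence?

Taking test at board A[3]=board B[2] → sync at board A[4]=board B[3] → scope at board A[7]=board B[5] → sync at board A[8]=board B[6] gives a common subsequence of length 4. Since dp[10][7] = 4, nothing longer is possible.

4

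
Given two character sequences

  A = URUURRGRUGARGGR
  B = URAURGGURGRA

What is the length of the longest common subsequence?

Pick U at A[1]=B[1], R at A[2]=B[2], U at A[4]=B[4], R at A[5]=B[5], G at A[7]=B[7], U at A[9]=B[8], R at A[12]=B[9], G at A[14]=B[10], R at A[15]=B[11]; all 9 characters appear in both, in order. Since dp[15][12] = 9, nothing longer is possible.

9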